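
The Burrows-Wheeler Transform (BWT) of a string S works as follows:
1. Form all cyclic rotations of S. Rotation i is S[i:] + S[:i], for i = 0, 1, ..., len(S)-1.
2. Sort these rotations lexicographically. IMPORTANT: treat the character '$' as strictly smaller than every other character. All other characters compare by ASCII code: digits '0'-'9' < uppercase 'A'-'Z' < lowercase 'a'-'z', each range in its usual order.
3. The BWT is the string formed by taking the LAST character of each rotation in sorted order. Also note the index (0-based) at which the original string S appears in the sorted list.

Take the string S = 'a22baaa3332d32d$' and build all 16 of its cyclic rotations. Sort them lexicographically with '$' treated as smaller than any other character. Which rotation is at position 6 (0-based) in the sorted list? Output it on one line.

Answer: 32d32d$a22baaa33

Derivation:
All 16 rotations (rotation i = S[i:]+S[:i]):
  rot[0] = a22baaa3332d32d$
  rot[1] = 22baaa3332d32d$a
  rot[2] = 2baaa3332d32d$a2
  rot[3] = baaa3332d32d$a22
  rot[4] = aaa3332d32d$a22b
  rot[5] = aa3332d32d$a22ba
  rot[6] = a3332d32d$a22baa
  rot[7] = 3332d32d$a22baaa
  rot[8] = 332d32d$a22baaa3
  rot[9] = 32d32d$a22baaa33
  rot[10] = 2d32d$a22baaa333
  rot[11] = d32d$a22baaa3332
  rot[12] = 32d$a22baaa3332d
  rot[13] = 2d$a22baaa3332d3
  rot[14] = d$a22baaa3332d32
  rot[15] = $a22baaa3332d32d
Sorted (with $ < everything):
  sorted[0] = $a22baaa3332d32d
  sorted[1] = 22baaa3332d32d$a
  sorted[2] = 2baaa3332d32d$a2
  sorted[3] = 2d$a22baaa3332d3
  sorted[4] = 2d32d$a22baaa333
  sorted[5] = 32d$a22baaa3332d
  sorted[6] = 32d32d$a22baaa33
  sorted[7] = 332d32d$a22baaa3
  sorted[8] = 3332d32d$a22baaa
  sorted[9] = a22baaa3332d32d$
  sorted[10] = a3332d32d$a22baa
  sorted[11] = aa3332d32d$a22ba
  sorted[12] = aaa3332d32d$a22b
  sorted[13] = baaa3332d32d$a22
  sorted[14] = d$a22baaa3332d32
  sorted[15] = d32d$a22baaa3332
sorted[6] = 32d32d$a22baaa33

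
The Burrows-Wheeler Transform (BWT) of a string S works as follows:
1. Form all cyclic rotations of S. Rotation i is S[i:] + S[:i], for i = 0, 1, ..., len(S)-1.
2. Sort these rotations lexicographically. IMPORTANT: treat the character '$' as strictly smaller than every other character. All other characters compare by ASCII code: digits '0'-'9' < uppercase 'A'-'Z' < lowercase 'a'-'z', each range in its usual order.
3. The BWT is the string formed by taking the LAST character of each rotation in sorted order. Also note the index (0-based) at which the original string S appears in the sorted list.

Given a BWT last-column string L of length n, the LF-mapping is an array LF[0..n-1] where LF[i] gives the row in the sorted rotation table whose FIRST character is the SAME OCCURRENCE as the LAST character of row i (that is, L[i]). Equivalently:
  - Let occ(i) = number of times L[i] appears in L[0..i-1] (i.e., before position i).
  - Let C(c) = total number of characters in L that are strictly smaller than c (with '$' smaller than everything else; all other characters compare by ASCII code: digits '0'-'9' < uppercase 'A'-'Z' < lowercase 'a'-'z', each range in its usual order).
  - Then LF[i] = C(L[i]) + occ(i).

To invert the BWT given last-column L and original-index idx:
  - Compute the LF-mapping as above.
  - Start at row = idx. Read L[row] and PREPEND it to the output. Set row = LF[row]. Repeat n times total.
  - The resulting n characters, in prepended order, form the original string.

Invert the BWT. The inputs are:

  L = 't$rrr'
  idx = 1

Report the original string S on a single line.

Answer: rrrt$

Derivation:
LF mapping: 4 0 1 2 3
Walk LF starting at row 1, prepending L[row]:
  step 1: row=1, L[1]='$', prepend. Next row=LF[1]=0
  step 2: row=0, L[0]='t', prepend. Next row=LF[0]=4
  step 3: row=4, L[4]='r', prepend. Next row=LF[4]=3
  step 4: row=3, L[3]='r', prepend. Next row=LF[3]=2
  step 5: row=2, L[2]='r', prepend. Next row=LF[2]=1
Reversed output: rrrt$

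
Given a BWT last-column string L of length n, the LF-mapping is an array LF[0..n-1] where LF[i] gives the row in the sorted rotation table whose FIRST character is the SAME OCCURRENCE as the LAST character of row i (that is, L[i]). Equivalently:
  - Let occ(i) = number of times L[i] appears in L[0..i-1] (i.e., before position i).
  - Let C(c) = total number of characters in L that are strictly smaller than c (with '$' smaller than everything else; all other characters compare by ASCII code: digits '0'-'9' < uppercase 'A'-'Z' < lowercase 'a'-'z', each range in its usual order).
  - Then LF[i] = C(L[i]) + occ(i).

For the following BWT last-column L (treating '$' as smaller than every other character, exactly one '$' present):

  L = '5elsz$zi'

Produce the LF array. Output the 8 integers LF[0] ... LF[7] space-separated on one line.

Char counts: '$':1, '5':1, 'e':1, 'i':1, 'l':1, 's':1, 'z':2
C (first-col start): C('$')=0, C('5')=1, C('e')=2, C('i')=3, C('l')=4, C('s')=5, C('z')=6
L[0]='5': occ=0, LF[0]=C('5')+0=1+0=1
L[1]='e': occ=0, LF[1]=C('e')+0=2+0=2
L[2]='l': occ=0, LF[2]=C('l')+0=4+0=4
L[3]='s': occ=0, LF[3]=C('s')+0=5+0=5
L[4]='z': occ=0, LF[4]=C('z')+0=6+0=6
L[5]='$': occ=0, LF[5]=C('$')+0=0+0=0
L[6]='z': occ=1, LF[6]=C('z')+1=6+1=7
L[7]='i': occ=0, LF[7]=C('i')+0=3+0=3

Answer: 1 2 4 5 6 0 7 3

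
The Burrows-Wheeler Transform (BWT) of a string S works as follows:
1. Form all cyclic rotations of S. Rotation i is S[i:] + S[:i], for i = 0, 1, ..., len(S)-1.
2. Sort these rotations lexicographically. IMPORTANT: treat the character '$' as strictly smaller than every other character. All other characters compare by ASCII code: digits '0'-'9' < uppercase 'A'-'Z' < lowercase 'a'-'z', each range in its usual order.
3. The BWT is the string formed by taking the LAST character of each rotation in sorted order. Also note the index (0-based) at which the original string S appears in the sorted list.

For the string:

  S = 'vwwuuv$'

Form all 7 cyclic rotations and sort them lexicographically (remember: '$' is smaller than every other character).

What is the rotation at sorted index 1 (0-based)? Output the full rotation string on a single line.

All 7 rotations (rotation i = S[i:]+S[:i]):
  rot[0] = vwwuuv$
  rot[1] = wwuuv$v
  rot[2] = wuuv$vw
  rot[3] = uuv$vww
  rot[4] = uv$vwwu
  rot[5] = v$vwwuu
  rot[6] = $vwwuuv
Sorted (with $ < everything):
  sorted[0] = $vwwuuv
  sorted[1] = uuv$vww
  sorted[2] = uv$vwwu
  sorted[3] = v$vwwuu
  sorted[4] = vwwuuv$
  sorted[5] = wuuv$vw
  sorted[6] = wwuuv$v
sorted[1] = uuv$vww

Answer: uuv$vww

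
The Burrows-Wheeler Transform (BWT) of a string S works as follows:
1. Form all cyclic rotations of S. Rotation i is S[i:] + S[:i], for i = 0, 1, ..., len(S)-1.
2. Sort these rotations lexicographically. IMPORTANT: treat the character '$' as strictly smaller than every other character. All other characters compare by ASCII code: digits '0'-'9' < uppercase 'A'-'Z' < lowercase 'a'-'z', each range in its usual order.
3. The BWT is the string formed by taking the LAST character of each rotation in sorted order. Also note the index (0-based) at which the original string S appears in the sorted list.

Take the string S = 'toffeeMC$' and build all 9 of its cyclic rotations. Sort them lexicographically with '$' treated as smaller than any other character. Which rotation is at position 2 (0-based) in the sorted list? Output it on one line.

Answer: MC$toffee

Derivation:
All 9 rotations (rotation i = S[i:]+S[:i]):
  rot[0] = toffeeMC$
  rot[1] = offeeMC$t
  rot[2] = ffeeMC$to
  rot[3] = feeMC$tof
  rot[4] = eeMC$toff
  rot[5] = eMC$toffe
  rot[6] = MC$toffee
  rot[7] = C$toffeeM
  rot[8] = $toffeeMC
Sorted (with $ < everything):
  sorted[0] = $toffeeMC
  sorted[1] = C$toffeeM
  sorted[2] = MC$toffee
  sorted[3] = eMC$toffe
  sorted[4] = eeMC$toff
  sorted[5] = feeMC$tof
  sorted[6] = ffeeMC$to
  sorted[7] = offeeMC$t
  sorted[8] = toffeeMC$
sorted[2] = MC$toffee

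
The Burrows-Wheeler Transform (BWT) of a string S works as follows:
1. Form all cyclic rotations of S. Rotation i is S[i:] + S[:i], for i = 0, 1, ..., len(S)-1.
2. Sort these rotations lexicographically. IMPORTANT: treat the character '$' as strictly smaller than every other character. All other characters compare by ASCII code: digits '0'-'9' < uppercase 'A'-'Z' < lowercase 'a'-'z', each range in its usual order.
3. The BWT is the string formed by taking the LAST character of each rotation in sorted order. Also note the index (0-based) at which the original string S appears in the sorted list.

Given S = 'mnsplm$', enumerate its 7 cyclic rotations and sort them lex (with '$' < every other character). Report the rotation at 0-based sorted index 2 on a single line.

All 7 rotations (rotation i = S[i:]+S[:i]):
  rot[0] = mnsplm$
  rot[1] = nsplm$m
  rot[2] = splm$mn
  rot[3] = plm$mns
  rot[4] = lm$mnsp
  rot[5] = m$mnspl
  rot[6] = $mnsplm
Sorted (with $ < everything):
  sorted[0] = $mnsplm
  sorted[1] = lm$mnsp
  sorted[2] = m$mnspl
  sorted[3] = mnsplm$
  sorted[4] = nsplm$m
  sorted[5] = plm$mns
  sorted[6] = splm$mn
sorted[2] = m$mnspl

Answer: m$mnspl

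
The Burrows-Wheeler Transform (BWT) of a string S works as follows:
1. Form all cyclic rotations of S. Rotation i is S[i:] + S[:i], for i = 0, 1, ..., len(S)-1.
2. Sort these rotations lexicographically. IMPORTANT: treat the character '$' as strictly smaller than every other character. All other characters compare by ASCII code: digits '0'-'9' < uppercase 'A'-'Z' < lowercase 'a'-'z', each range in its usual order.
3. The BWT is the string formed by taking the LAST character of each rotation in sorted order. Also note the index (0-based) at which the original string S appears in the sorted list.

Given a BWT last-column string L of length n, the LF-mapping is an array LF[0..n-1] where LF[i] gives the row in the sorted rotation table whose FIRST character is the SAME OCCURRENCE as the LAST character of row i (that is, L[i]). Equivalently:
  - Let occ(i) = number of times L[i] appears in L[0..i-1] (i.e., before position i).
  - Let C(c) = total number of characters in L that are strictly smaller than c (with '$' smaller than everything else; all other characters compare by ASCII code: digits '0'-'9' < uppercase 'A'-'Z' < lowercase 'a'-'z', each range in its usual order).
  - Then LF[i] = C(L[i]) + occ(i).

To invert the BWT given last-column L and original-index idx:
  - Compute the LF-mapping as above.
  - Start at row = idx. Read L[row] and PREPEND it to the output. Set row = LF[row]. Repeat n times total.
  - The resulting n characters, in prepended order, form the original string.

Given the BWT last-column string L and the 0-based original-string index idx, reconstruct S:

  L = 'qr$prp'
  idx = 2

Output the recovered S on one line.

LF mapping: 3 4 0 1 5 2
Walk LF starting at row 2, prepending L[row]:
  step 1: row=2, L[2]='$', prepend. Next row=LF[2]=0
  step 2: row=0, L[0]='q', prepend. Next row=LF[0]=3
  step 3: row=3, L[3]='p', prepend. Next row=LF[3]=1
  step 4: row=1, L[1]='r', prepend. Next row=LF[1]=4
  step 5: row=4, L[4]='r', prepend. Next row=LF[4]=5
  step 6: row=5, L[5]='p', prepend. Next row=LF[5]=2
Reversed output: prrpq$

Answer: prrpq$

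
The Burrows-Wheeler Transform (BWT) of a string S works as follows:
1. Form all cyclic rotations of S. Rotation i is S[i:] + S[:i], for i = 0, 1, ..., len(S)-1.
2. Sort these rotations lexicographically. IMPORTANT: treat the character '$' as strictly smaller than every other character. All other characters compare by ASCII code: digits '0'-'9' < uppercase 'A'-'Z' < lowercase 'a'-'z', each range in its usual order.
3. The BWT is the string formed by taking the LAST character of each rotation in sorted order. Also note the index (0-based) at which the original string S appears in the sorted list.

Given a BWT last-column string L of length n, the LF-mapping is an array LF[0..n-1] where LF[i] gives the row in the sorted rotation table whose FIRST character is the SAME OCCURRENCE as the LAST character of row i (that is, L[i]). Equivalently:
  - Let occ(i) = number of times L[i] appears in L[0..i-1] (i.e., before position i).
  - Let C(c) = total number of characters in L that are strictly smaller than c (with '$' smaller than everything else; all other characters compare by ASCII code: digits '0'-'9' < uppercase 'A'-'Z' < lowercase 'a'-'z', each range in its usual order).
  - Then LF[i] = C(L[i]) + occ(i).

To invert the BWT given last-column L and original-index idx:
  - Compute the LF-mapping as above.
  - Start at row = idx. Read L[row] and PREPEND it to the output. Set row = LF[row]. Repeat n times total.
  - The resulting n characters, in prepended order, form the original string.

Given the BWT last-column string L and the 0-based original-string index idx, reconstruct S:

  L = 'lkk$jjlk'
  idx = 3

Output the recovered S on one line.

Answer: kjkjkll$

Derivation:
LF mapping: 6 3 4 0 1 2 7 5
Walk LF starting at row 3, prepending L[row]:
  step 1: row=3, L[3]='$', prepend. Next row=LF[3]=0
  step 2: row=0, L[0]='l', prepend. Next row=LF[0]=6
  step 3: row=6, L[6]='l', prepend. Next row=LF[6]=7
  step 4: row=7, L[7]='k', prepend. Next row=LF[7]=5
  step 5: row=5, L[5]='j', prepend. Next row=LF[5]=2
  step 6: row=2, L[2]='k', prepend. Next row=LF[2]=4
  step 7: row=4, L[4]='j', prepend. Next row=LF[4]=1
  step 8: row=1, L[1]='k', prepend. Next row=LF[1]=3
Reversed output: kjkjkll$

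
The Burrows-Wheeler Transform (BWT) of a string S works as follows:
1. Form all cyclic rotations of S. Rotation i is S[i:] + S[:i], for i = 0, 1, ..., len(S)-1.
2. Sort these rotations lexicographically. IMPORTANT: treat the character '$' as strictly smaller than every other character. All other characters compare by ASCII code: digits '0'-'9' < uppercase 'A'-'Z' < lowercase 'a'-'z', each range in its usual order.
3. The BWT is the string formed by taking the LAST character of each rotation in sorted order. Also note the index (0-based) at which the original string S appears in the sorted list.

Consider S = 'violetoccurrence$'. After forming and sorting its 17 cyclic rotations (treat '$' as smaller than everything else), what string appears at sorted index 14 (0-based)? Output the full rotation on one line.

Answer: toccurrence$viole

Derivation:
All 17 rotations (rotation i = S[i:]+S[:i]):
  rot[0] = violetoccurrence$
  rot[1] = ioletoccurrence$v
  rot[2] = oletoccurrence$vi
  rot[3] = letoccurrence$vio
  rot[4] = etoccurrence$viol
  rot[5] = toccurrence$viole
  rot[6] = occurrence$violet
  rot[7] = ccurrence$violeto
  rot[8] = currence$violetoc
  rot[9] = urrence$violetocc
  rot[10] = rrence$violetoccu
  rot[11] = rence$violetoccur
  rot[12] = ence$violetoccurr
  rot[13] = nce$violetoccurre
  rot[14] = ce$violetoccurren
  rot[15] = e$violetoccurrenc
  rot[16] = $violetoccurrence
Sorted (with $ < everything):
  sorted[0] = $violetoccurrence
  sorted[1] = ccurrence$violeto
  sorted[2] = ce$violetoccurren
  sorted[3] = currence$violetoc
  sorted[4] = e$violetoccurrenc
  sorted[5] = ence$violetoccurr
  sorted[6] = etoccurrence$viol
  sorted[7] = ioletoccurrence$v
  sorted[8] = letoccurrence$vio
  sorted[9] = nce$violetoccurre
  sorted[10] = occurrence$violet
  sorted[11] = oletoccurrence$vi
  sorted[12] = rence$violetoccur
  sorted[13] = rrence$violetoccu
  sorted[14] = toccurrence$viole
  sorted[15] = urrence$violetocc
  sorted[16] = violetoccurrence$
sorted[14] = toccurrence$viole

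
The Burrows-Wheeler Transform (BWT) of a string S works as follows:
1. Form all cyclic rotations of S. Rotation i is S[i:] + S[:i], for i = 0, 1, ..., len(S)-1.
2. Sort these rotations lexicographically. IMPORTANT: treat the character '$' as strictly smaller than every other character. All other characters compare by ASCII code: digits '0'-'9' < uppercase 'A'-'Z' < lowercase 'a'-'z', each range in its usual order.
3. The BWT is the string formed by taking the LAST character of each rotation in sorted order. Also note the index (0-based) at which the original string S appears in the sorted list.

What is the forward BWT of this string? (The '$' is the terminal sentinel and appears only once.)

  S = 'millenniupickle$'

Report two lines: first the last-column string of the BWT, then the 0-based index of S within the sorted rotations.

All 16 rotations (rotation i = S[i:]+S[:i]):
  rot[0] = millenniupickle$
  rot[1] = illenniupickle$m
  rot[2] = llenniupickle$mi
  rot[3] = lenniupickle$mil
  rot[4] = enniupickle$mill
  rot[5] = nniupickle$mille
  rot[6] = niupickle$millen
  rot[7] = iupickle$millenn
  rot[8] = upickle$millenni
  rot[9] = pickle$millenniu
  rot[10] = ickle$millenniup
  rot[11] = ckle$millenniupi
  rot[12] = kle$millenniupic
  rot[13] = le$millenniupick
  rot[14] = e$millenniupickl
  rot[15] = $millenniupickle
Sorted (with $ < everything):
  sorted[0] = $millenniupickle  (last char: 'e')
  sorted[1] = ckle$millenniupi  (last char: 'i')
  sorted[2] = e$millenniupickl  (last char: 'l')
  sorted[3] = enniupickle$mill  (last char: 'l')
  sorted[4] = ickle$millenniup  (last char: 'p')
  sorted[5] = illenniupickle$m  (last char: 'm')
  sorted[6] = iupickle$millenn  (last char: 'n')
  sorted[7] = kle$millenniupic  (last char: 'c')
  sorted[8] = le$millenniupick  (last char: 'k')
  sorted[9] = lenniupickle$mil  (last char: 'l')
  sorted[10] = llenniupickle$mi  (last char: 'i')
  sorted[11] = millenniupickle$  (last char: '$')
  sorted[12] = niupickle$millen  (last char: 'n')
  sorted[13] = nniupickle$mille  (last char: 'e')
  sorted[14] = pickle$millenniu  (last char: 'u')
  sorted[15] = upickle$millenni  (last char: 'i')
Last column: eillpmnckli$neui
Original string S is at sorted index 11

Answer: eillpmnckli$neui
11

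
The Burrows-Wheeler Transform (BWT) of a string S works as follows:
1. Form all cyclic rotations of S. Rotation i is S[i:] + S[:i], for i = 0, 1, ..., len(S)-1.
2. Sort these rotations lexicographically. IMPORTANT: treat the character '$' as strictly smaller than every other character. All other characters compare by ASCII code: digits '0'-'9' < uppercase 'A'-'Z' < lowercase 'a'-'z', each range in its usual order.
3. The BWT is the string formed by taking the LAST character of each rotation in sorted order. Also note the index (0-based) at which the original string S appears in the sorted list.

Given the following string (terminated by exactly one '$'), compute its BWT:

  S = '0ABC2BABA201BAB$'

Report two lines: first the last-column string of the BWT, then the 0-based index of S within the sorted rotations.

All 16 rotations (rotation i = S[i:]+S[:i]):
  rot[0] = 0ABC2BABA201BAB$
  rot[1] = ABC2BABA201BAB$0
  rot[2] = BC2BABA201BAB$0A
  rot[3] = C2BABA201BAB$0AB
  rot[4] = 2BABA201BAB$0ABC
  rot[5] = BABA201BAB$0ABC2
  rot[6] = ABA201BAB$0ABC2B
  rot[7] = BA201BAB$0ABC2BA
  rot[8] = A201BAB$0ABC2BAB
  rot[9] = 201BAB$0ABC2BABA
  rot[10] = 01BAB$0ABC2BABA2
  rot[11] = 1BAB$0ABC2BABA20
  rot[12] = BAB$0ABC2BABA201
  rot[13] = AB$0ABC2BABA201B
  rot[14] = B$0ABC2BABA201BA
  rot[15] = $0ABC2BABA201BAB
Sorted (with $ < everything):
  sorted[0] = $0ABC2BABA201BAB  (last char: 'B')
  sorted[1] = 01BAB$0ABC2BABA2  (last char: '2')
  sorted[2] = 0ABC2BABA201BAB$  (last char: '$')
  sorted[3] = 1BAB$0ABC2BABA20  (last char: '0')
  sorted[4] = 201BAB$0ABC2BABA  (last char: 'A')
  sorted[5] = 2BABA201BAB$0ABC  (last char: 'C')
  sorted[6] = A201BAB$0ABC2BAB  (last char: 'B')
  sorted[7] = AB$0ABC2BABA201B  (last char: 'B')
  sorted[8] = ABA201BAB$0ABC2B  (last char: 'B')
  sorted[9] = ABC2BABA201BAB$0  (last char: '0')
  sorted[10] = B$0ABC2BABA201BA  (last char: 'A')
  sorted[11] = BA201BAB$0ABC2BA  (last char: 'A')
  sorted[12] = BAB$0ABC2BABA201  (last char: '1')
  sorted[13] = BABA201BAB$0ABC2  (last char: '2')
  sorted[14] = BC2BABA201BAB$0A  (last char: 'A')
  sorted[15] = C2BABA201BAB$0AB  (last char: 'B')
Last column: B2$0ACBBB0AA12AB
Original string S is at sorted index 2

Answer: B2$0ACBBB0AA12AB
2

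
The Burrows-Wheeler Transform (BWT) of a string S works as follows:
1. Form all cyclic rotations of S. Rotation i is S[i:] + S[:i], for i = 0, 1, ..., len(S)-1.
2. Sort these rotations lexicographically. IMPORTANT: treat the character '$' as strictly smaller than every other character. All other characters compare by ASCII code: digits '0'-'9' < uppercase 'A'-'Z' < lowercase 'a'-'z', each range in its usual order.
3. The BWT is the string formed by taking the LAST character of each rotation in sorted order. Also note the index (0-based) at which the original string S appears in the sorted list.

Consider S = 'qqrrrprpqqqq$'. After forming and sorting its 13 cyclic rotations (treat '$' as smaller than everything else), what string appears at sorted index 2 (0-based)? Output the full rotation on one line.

All 13 rotations (rotation i = S[i:]+S[:i]):
  rot[0] = qqrrrprpqqqq$
  rot[1] = qrrrprpqqqq$q
  rot[2] = rrrprpqqqq$qq
  rot[3] = rrprpqqqq$qqr
  rot[4] = rprpqqqq$qqrr
  rot[5] = prpqqqq$qqrrr
  rot[6] = rpqqqq$qqrrrp
  rot[7] = pqqqq$qqrrrpr
  rot[8] = qqqq$qqrrrprp
  rot[9] = qqq$qqrrrprpq
  rot[10] = qq$qqrrrprpqq
  rot[11] = q$qqrrrprpqqq
  rot[12] = $qqrrrprpqqqq
Sorted (with $ < everything):
  sorted[0] = $qqrrrprpqqqq
  sorted[1] = pqqqq$qqrrrpr
  sorted[2] = prpqqqq$qqrrr
  sorted[3] = q$qqrrrprpqqq
  sorted[4] = qq$qqrrrprpqq
  sorted[5] = qqq$qqrrrprpq
  sorted[6] = qqqq$qqrrrprp
  sorted[7] = qqrrrprpqqqq$
  sorted[8] = qrrrprpqqqq$q
  sorted[9] = rpqqqq$qqrrrp
  sorted[10] = rprpqqqq$qqrr
  sorted[11] = rrprpqqqq$qqr
  sorted[12] = rrrprpqqqq$qq
sorted[2] = prpqqqq$qqrrr

Answer: prpqqqq$qqrrr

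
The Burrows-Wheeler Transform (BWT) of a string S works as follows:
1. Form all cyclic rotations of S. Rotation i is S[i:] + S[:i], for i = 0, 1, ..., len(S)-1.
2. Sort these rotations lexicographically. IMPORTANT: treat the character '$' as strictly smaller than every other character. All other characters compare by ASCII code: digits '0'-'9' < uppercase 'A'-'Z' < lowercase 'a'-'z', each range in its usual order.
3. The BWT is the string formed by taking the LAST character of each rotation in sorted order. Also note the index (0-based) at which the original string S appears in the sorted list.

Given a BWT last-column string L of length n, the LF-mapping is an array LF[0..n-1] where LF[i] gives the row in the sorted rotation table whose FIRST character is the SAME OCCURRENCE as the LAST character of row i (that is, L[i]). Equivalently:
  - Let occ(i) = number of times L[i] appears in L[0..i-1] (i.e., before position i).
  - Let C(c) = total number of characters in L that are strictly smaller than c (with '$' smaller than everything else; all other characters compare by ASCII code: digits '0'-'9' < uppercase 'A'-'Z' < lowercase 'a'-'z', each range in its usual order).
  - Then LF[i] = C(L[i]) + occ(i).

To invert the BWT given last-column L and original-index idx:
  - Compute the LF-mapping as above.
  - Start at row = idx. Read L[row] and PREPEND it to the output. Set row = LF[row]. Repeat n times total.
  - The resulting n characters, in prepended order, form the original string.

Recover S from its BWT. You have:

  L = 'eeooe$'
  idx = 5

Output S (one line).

LF mapping: 1 2 4 5 3 0
Walk LF starting at row 5, prepending L[row]:
  step 1: row=5, L[5]='$', prepend. Next row=LF[5]=0
  step 2: row=0, L[0]='e', prepend. Next row=LF[0]=1
  step 3: row=1, L[1]='e', prepend. Next row=LF[1]=2
  step 4: row=2, L[2]='o', prepend. Next row=LF[2]=4
  step 5: row=4, L[4]='e', prepend. Next row=LF[4]=3
  step 6: row=3, L[3]='o', prepend. Next row=LF[3]=5
Reversed output: oeoee$

Answer: oeoee$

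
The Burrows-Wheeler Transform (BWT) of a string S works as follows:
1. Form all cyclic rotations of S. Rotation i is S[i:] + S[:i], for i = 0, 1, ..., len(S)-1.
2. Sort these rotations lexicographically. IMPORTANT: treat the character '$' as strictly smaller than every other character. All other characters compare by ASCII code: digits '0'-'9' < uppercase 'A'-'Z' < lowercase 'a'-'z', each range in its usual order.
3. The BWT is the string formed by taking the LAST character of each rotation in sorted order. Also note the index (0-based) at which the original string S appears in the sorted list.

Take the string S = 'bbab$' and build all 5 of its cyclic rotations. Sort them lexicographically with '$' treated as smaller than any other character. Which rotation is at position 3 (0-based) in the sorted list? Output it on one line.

All 5 rotations (rotation i = S[i:]+S[:i]):
  rot[0] = bbab$
  rot[1] = bab$b
  rot[2] = ab$bb
  rot[3] = b$bba
  rot[4] = $bbab
Sorted (with $ < everything):
  sorted[0] = $bbab
  sorted[1] = ab$bb
  sorted[2] = b$bba
  sorted[3] = bab$b
  sorted[4] = bbab$
sorted[3] = bab$b

Answer: bab$b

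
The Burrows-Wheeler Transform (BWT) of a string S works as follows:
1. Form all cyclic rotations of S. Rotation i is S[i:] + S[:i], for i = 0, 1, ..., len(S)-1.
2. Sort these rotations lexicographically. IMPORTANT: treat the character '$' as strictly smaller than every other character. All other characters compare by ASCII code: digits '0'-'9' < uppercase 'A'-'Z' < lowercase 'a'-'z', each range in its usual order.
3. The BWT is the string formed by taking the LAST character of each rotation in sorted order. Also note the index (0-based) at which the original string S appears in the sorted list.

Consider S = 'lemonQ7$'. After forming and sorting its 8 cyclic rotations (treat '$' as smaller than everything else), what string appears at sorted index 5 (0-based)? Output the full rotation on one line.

All 8 rotations (rotation i = S[i:]+S[:i]):
  rot[0] = lemonQ7$
  rot[1] = emonQ7$l
  rot[2] = monQ7$le
  rot[3] = onQ7$lem
  rot[4] = nQ7$lemo
  rot[5] = Q7$lemon
  rot[6] = 7$lemonQ
  rot[7] = $lemonQ7
Sorted (with $ < everything):
  sorted[0] = $lemonQ7
  sorted[1] = 7$lemonQ
  sorted[2] = Q7$lemon
  sorted[3] = emonQ7$l
  sorted[4] = lemonQ7$
  sorted[5] = monQ7$le
  sorted[6] = nQ7$lemo
  sorted[7] = onQ7$lem
sorted[5] = monQ7$le

Answer: monQ7$le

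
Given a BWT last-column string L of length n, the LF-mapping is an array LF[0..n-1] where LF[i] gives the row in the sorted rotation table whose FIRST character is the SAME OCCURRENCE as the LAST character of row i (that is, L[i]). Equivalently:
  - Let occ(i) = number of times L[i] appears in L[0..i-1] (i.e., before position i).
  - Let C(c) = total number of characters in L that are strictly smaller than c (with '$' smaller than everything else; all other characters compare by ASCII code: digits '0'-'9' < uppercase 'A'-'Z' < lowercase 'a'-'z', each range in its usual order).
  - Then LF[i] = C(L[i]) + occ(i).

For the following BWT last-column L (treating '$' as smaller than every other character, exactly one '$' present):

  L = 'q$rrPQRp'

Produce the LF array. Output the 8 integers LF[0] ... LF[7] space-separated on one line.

Answer: 5 0 6 7 1 2 3 4

Derivation:
Char counts: '$':1, 'P':1, 'Q':1, 'R':1, 'p':1, 'q':1, 'r':2
C (first-col start): C('$')=0, C('P')=1, C('Q')=2, C('R')=3, C('p')=4, C('q')=5, C('r')=6
L[0]='q': occ=0, LF[0]=C('q')+0=5+0=5
L[1]='$': occ=0, LF[1]=C('$')+0=0+0=0
L[2]='r': occ=0, LF[2]=C('r')+0=6+0=6
L[3]='r': occ=1, LF[3]=C('r')+1=6+1=7
L[4]='P': occ=0, LF[4]=C('P')+0=1+0=1
L[5]='Q': occ=0, LF[5]=C('Q')+0=2+0=2
L[6]='R': occ=0, LF[6]=C('R')+0=3+0=3
L[7]='p': occ=0, LF[7]=C('p')+0=4+0=4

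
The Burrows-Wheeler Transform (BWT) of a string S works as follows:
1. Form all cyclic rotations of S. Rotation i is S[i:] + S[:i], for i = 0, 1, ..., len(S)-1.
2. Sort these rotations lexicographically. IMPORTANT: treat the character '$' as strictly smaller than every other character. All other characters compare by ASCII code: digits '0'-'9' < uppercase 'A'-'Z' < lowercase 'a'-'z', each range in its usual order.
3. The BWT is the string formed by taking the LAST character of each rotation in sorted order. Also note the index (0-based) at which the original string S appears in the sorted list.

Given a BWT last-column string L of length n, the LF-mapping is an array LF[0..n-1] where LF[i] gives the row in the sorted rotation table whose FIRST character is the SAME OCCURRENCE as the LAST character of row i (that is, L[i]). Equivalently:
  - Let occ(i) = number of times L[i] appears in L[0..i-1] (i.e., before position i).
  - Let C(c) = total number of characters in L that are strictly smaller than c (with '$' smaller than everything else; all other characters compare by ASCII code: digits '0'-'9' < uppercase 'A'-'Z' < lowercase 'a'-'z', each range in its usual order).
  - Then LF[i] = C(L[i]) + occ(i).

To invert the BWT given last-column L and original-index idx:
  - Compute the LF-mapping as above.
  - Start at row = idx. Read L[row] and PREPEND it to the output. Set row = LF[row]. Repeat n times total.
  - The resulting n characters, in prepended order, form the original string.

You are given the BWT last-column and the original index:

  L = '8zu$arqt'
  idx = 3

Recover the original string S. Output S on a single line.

Answer: quartz8$

Derivation:
LF mapping: 1 7 6 0 2 4 3 5
Walk LF starting at row 3, prepending L[row]:
  step 1: row=3, L[3]='$', prepend. Next row=LF[3]=0
  step 2: row=0, L[0]='8', prepend. Next row=LF[0]=1
  step 3: row=1, L[1]='z', prepend. Next row=LF[1]=7
  step 4: row=7, L[7]='t', prepend. Next row=LF[7]=5
  step 5: row=5, L[5]='r', prepend. Next row=LF[5]=4
  step 6: row=4, L[4]='a', prepend. Next row=LF[4]=2
  step 7: row=2, L[2]='u', prepend. Next row=LF[2]=6
  step 8: row=6, L[6]='q', prepend. Next row=LF[6]=3
Reversed output: quartz8$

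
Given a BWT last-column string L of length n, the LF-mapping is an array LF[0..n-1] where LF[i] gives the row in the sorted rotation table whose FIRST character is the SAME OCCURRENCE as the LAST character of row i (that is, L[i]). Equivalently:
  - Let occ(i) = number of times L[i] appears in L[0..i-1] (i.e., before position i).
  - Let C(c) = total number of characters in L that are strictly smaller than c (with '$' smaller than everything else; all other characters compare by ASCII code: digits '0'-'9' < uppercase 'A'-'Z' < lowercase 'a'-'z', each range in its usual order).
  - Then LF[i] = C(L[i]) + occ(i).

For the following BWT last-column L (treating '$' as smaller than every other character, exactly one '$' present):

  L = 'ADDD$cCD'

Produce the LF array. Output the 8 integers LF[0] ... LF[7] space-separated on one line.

Answer: 1 3 4 5 0 7 2 6

Derivation:
Char counts: '$':1, 'A':1, 'C':1, 'D':4, 'c':1
C (first-col start): C('$')=0, C('A')=1, C('C')=2, C('D')=3, C('c')=7
L[0]='A': occ=0, LF[0]=C('A')+0=1+0=1
L[1]='D': occ=0, LF[1]=C('D')+0=3+0=3
L[2]='D': occ=1, LF[2]=C('D')+1=3+1=4
L[3]='D': occ=2, LF[3]=C('D')+2=3+2=5
L[4]='$': occ=0, LF[4]=C('$')+0=0+0=0
L[5]='c': occ=0, LF[5]=C('c')+0=7+0=7
L[6]='C': occ=0, LF[6]=C('C')+0=2+0=2
L[7]='D': occ=3, LF[7]=C('D')+3=3+3=6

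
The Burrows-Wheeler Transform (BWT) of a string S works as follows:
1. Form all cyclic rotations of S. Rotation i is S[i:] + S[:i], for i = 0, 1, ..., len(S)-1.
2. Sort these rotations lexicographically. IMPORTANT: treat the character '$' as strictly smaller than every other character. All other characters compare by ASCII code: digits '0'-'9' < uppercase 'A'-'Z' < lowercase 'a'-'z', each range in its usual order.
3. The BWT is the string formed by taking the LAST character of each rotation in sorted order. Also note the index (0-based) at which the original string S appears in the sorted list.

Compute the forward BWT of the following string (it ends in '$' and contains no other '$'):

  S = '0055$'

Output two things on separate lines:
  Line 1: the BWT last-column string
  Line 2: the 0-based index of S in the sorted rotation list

All 5 rotations (rotation i = S[i:]+S[:i]):
  rot[0] = 0055$
  rot[1] = 055$0
  rot[2] = 55$00
  rot[3] = 5$005
  rot[4] = $0055
Sorted (with $ < everything):
  sorted[0] = $0055  (last char: '5')
  sorted[1] = 0055$  (last char: '$')
  sorted[2] = 055$0  (last char: '0')
  sorted[3] = 5$005  (last char: '5')
  sorted[4] = 55$00  (last char: '0')
Last column: 5$050
Original string S is at sorted index 1

Answer: 5$050
1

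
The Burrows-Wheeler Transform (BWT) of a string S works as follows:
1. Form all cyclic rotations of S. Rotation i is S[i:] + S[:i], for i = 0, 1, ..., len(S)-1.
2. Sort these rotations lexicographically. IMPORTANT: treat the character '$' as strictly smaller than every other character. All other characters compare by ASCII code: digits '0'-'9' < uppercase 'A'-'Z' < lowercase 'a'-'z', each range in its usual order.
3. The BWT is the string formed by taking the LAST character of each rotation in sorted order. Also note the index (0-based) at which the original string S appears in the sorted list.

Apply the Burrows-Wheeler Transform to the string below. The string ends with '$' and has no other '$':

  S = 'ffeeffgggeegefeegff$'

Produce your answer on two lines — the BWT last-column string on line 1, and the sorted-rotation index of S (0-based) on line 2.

All 20 rotations (rotation i = S[i:]+S[:i]):
  rot[0] = ffeeffgggeegefeegff$
  rot[1] = feeffgggeegefeegff$f
  rot[2] = eeffgggeegefeegff$ff
  rot[3] = effgggeegefeegff$ffe
  rot[4] = ffgggeegefeegff$ffee
  rot[5] = fgggeegefeegff$ffeef
  rot[6] = gggeegefeegff$ffeeff
  rot[7] = ggeegefeegff$ffeeffg
  rot[8] = geegefeegff$ffeeffgg
  rot[9] = eegefeegff$ffeeffggg
  rot[10] = egefeegff$ffeeffggge
  rot[11] = gefeegff$ffeeffgggee
  rot[12] = efeegff$ffeeffgggeeg
  rot[13] = feegff$ffeeffgggeege
  rot[14] = eegff$ffeeffgggeegef
  rot[15] = egff$ffeeffgggeegefe
  rot[16] = gff$ffeeffgggeegefee
  rot[17] = ff$ffeeffgggeegefeeg
  rot[18] = f$ffeeffgggeegefeegf
  rot[19] = $ffeeffgggeegefeegff
Sorted (with $ < everything):
  sorted[0] = $ffeeffgggeegefeegff  (last char: 'f')
  sorted[1] = eeffgggeegefeegff$ff  (last char: 'f')
  sorted[2] = eegefeegff$ffeeffggg  (last char: 'g')
  sorted[3] = eegff$ffeeffgggeegef  (last char: 'f')
  sorted[4] = efeegff$ffeeffgggeeg  (last char: 'g')
  sorted[5] = effgggeegefeegff$ffe  (last char: 'e')
  sorted[6] = egefeegff$ffeeffggge  (last char: 'e')
  sorted[7] = egff$ffeeffgggeegefe  (last char: 'e')
  sorted[8] = f$ffeeffgggeegefeegf  (last char: 'f')
  sorted[9] = feeffgggeegefeegff$f  (last char: 'f')
  sorted[10] = feegff$ffeeffgggeege  (last char: 'e')
  sorted[11] = ff$ffeeffgggeegefeeg  (last char: 'g')
  sorted[12] = ffeeffgggeegefeegff$  (last char: '$')
  sorted[13] = ffgggeegefeegff$ffee  (last char: 'e')
  sorted[14] = fgggeegefeegff$ffeef  (last char: 'f')
  sorted[15] = geegefeegff$ffeeffgg  (last char: 'g')
  sorted[16] = gefeegff$ffeeffgggee  (last char: 'e')
  sorted[17] = gff$ffeeffgggeegefee  (last char: 'e')
  sorted[18] = ggeegefeegff$ffeeffg  (last char: 'g')
  sorted[19] = gggeegefeegff$ffeeff  (last char: 'f')
Last column: ffgfgeeeffeg$efgeegf
Original string S is at sorted index 12

Answer: ffgfgeeeffeg$efgeegf
12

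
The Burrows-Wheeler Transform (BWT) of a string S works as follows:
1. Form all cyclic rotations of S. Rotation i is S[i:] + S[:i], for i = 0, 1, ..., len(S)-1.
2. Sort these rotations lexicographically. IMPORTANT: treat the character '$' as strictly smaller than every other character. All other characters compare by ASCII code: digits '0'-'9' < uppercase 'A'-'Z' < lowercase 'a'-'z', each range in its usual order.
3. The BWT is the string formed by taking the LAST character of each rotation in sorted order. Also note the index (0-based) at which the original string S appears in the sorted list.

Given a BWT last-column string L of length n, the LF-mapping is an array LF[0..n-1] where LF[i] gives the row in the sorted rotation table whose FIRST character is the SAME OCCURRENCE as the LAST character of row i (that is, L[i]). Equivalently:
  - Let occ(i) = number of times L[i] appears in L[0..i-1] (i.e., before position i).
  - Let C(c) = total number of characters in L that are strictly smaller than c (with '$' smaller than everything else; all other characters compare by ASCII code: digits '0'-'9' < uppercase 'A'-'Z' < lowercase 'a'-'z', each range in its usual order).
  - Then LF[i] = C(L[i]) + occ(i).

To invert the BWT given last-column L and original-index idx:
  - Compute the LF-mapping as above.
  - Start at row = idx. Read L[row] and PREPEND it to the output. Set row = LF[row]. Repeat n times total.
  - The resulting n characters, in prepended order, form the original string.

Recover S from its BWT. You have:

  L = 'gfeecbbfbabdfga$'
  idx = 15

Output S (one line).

Answer: gffcbbebbdfaeag$

Derivation:
LF mapping: 14 11 9 10 7 3 4 12 5 1 6 8 13 15 2 0
Walk LF starting at row 15, prepending L[row]:
  step 1: row=15, L[15]='$', prepend. Next row=LF[15]=0
  step 2: row=0, L[0]='g', prepend. Next row=LF[0]=14
  step 3: row=14, L[14]='a', prepend. Next row=LF[14]=2
  step 4: row=2, L[2]='e', prepend. Next row=LF[2]=9
  step 5: row=9, L[9]='a', prepend. Next row=LF[9]=1
  step 6: row=1, L[1]='f', prepend. Next row=LF[1]=11
  step 7: row=11, L[11]='d', prepend. Next row=LF[11]=8
  step 8: row=8, L[8]='b', prepend. Next row=LF[8]=5
  step 9: row=5, L[5]='b', prepend. Next row=LF[5]=3
  step 10: row=3, L[3]='e', prepend. Next row=LF[3]=10
  step 11: row=10, L[10]='b', prepend. Next row=LF[10]=6
  step 12: row=6, L[6]='b', prepend. Next row=LF[6]=4
  step 13: row=4, L[4]='c', prepend. Next row=LF[4]=7
  step 14: row=7, L[7]='f', prepend. Next row=LF[7]=12
  step 15: row=12, L[12]='f', prepend. Next row=LF[12]=13
  step 16: row=13, L[13]='g', prepend. Next row=LF[13]=15
Reversed output: gffcbbebbdfaeag$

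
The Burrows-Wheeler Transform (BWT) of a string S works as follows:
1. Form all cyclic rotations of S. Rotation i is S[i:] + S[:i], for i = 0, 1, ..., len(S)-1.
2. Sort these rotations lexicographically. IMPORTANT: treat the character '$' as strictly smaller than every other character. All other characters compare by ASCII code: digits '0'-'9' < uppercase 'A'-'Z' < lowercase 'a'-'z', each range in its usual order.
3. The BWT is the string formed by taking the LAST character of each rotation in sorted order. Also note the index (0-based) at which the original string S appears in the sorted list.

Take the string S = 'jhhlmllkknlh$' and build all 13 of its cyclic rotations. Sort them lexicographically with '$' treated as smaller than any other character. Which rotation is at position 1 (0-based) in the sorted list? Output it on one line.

All 13 rotations (rotation i = S[i:]+S[:i]):
  rot[0] = jhhlmllkknlh$
  rot[1] = hhlmllkknlh$j
  rot[2] = hlmllkknlh$jh
  rot[3] = lmllkknlh$jhh
  rot[4] = mllkknlh$jhhl
  rot[5] = llkknlh$jhhlm
  rot[6] = lkknlh$jhhlml
  rot[7] = kknlh$jhhlmll
  rot[8] = knlh$jhhlmllk
  rot[9] = nlh$jhhlmllkk
  rot[10] = lh$jhhlmllkkn
  rot[11] = h$jhhlmllkknl
  rot[12] = $jhhlmllkknlh
Sorted (with $ < everything):
  sorted[0] = $jhhlmllkknlh
  sorted[1] = h$jhhlmllkknl
  sorted[2] = hhlmllkknlh$j
  sorted[3] = hlmllkknlh$jh
  sorted[4] = jhhlmllkknlh$
  sorted[5] = kknlh$jhhlmll
  sorted[6] = knlh$jhhlmllk
  sorted[7] = lh$jhhlmllkkn
  sorted[8] = lkknlh$jhhlml
  sorted[9] = llkknlh$jhhlm
  sorted[10] = lmllkknlh$jhh
  sorted[11] = mllkknlh$jhhl
  sorted[12] = nlh$jhhlmllkk
sorted[1] = h$jhhlmllkknl

Answer: h$jhhlmllkknl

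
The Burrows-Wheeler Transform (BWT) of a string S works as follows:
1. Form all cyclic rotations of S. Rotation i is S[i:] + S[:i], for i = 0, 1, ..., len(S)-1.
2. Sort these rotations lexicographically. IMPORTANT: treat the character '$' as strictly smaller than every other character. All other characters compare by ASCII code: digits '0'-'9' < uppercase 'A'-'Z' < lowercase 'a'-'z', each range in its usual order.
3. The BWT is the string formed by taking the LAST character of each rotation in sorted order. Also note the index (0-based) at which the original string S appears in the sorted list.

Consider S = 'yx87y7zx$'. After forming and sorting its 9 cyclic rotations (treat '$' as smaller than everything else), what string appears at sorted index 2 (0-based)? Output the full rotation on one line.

All 9 rotations (rotation i = S[i:]+S[:i]):
  rot[0] = yx87y7zx$
  rot[1] = x87y7zx$y
  rot[2] = 87y7zx$yx
  rot[3] = 7y7zx$yx8
  rot[4] = y7zx$yx87
  rot[5] = 7zx$yx87y
  rot[6] = zx$yx87y7
  rot[7] = x$yx87y7z
  rot[8] = $yx87y7zx
Sorted (with $ < everything):
  sorted[0] = $yx87y7zx
  sorted[1] = 7y7zx$yx8
  sorted[2] = 7zx$yx87y
  sorted[3] = 87y7zx$yx
  sorted[4] = x$yx87y7z
  sorted[5] = x87y7zx$y
  sorted[6] = y7zx$yx87
  sorted[7] = yx87y7zx$
  sorted[8] = zx$yx87y7
sorted[2] = 7zx$yx87y

Answer: 7zx$yx87y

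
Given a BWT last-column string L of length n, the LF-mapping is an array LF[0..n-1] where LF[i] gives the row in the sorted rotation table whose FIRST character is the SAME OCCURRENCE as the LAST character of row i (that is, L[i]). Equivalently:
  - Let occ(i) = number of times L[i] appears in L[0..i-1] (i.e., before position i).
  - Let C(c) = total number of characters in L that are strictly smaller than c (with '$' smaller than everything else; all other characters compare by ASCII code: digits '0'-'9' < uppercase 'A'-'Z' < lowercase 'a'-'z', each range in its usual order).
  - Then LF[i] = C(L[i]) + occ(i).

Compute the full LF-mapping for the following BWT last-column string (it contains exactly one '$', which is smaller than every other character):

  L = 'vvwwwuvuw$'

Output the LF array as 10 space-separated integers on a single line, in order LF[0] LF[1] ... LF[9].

Answer: 3 4 6 7 8 1 5 2 9 0

Derivation:
Char counts: '$':1, 'u':2, 'v':3, 'w':4
C (first-col start): C('$')=0, C('u')=1, C('v')=3, C('w')=6
L[0]='v': occ=0, LF[0]=C('v')+0=3+0=3
L[1]='v': occ=1, LF[1]=C('v')+1=3+1=4
L[2]='w': occ=0, LF[2]=C('w')+0=6+0=6
L[3]='w': occ=1, LF[3]=C('w')+1=6+1=7
L[4]='w': occ=2, LF[4]=C('w')+2=6+2=8
L[5]='u': occ=0, LF[5]=C('u')+0=1+0=1
L[6]='v': occ=2, LF[6]=C('v')+2=3+2=5
L[7]='u': occ=1, LF[7]=C('u')+1=1+1=2
L[8]='w': occ=3, LF[8]=C('w')+3=6+3=9
L[9]='$': occ=0, LF[9]=C('$')+0=0+0=0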